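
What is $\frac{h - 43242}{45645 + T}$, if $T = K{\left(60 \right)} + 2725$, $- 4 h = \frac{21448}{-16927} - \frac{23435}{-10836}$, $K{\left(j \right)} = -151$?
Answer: $- \frac{737816812991}{822732637104} \approx -0.89679$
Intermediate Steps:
$h = - \frac{3820319}{17062416}$ ($h = - \frac{\frac{21448}{-16927} - \frac{23435}{-10836}}{4} = - \frac{21448 \left(- \frac{1}{16927}\right) - - \frac{545}{252}}{4} = - \frac{- \frac{21448}{16927} + \frac{545}{252}}{4} = \left(- \frac{1}{4}\right) \frac{3820319}{4265604} = - \frac{3820319}{17062416} \approx -0.2239$)
$T = 2574$ ($T = -151 + 2725 = 2574$)
$\frac{h - 43242}{45645 + T} = \frac{- \frac{3820319}{17062416} - 43242}{45645 + 2574} = - \frac{737816812991}{17062416 \cdot 48219} = \left(- \frac{737816812991}{17062416}\right) \frac{1}{48219} = - \frac{737816812991}{822732637104}$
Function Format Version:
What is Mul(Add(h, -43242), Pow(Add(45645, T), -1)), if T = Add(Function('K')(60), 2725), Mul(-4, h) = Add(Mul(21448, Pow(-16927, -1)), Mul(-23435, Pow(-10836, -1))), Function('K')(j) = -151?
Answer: Rational(-737816812991, 822732637104) ≈ -0.89679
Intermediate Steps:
h = Rational(-3820319, 17062416) (h = Mul(Rational(-1, 4), Add(Mul(21448, Pow(-16927, -1)), Mul(-23435, Pow(-10836, -1)))) = Mul(Rational(-1, 4), Add(Mul(21448, Rational(-1, 16927)), Mul(-23435, Rational(-1, 10836)))) = Mul(Rational(-1, 4), Add(Rational(-21448, 16927), Rational(545, 252))) = Mul(Rational(-1, 4), Rational(3820319, 4265604)) = Rational(-3820319, 17062416) ≈ -0.22390)
T = 2574 (T = Add(-151, 2725) = 2574)
Mul(Add(h, -43242), Pow(Add(45645, T), -1)) = Mul(Add(Rational(-3820319, 17062416), -43242), Pow(Add(45645, 2574), -1)) = Mul(Rational(-737816812991, 17062416), Pow(48219, -1)) = Mul(Rational(-737816812991, 17062416), Rational(1, 48219)) = Rational(-737816812991, 822732637104)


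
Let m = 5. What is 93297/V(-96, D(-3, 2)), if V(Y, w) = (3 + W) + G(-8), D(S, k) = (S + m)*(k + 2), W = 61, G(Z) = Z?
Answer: 93297/56 ≈ 1666.0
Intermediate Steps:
D(S, k) = (2 + k)*(5 + S) (D(S, k) = (S + 5)*(k + 2) = (5 + S)*(2 + k) = (2 + k)*(5 + S))
V(Y, w) = 56 (V(Y, w) = (3 + 61) - 8 = 64 - 8 = 56)
93297/V(-96, D(-3, 2)) = 93297/56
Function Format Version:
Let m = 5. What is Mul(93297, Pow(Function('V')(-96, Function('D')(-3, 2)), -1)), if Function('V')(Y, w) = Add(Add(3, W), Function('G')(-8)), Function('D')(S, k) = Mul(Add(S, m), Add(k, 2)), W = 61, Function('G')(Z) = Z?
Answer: Rational(93297, 56) ≈ 1666.0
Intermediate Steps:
Function('D')(S, k) = Mul(Add(2, k), Add(5, S)) (Function('D')(S, k) = Mul(Add(S, 5), Add(k, 2)) = Mul(Add(5, S), Add(2, k)) = Mul(Add(2, k), Add(5, S)))
Function('V')(Y, w) = 56 (Function('V')(Y, w) = Add(Add(3, 61), -8) = Add(64, -8) = 56)
Mul(93297, Pow(Function('V')(-96, Function('D')(-3, 2)), -1)) = Mul(93297, Pow(56, -1)) = Mul(93297, Rational(1, 56)) = Rational(93297, 56)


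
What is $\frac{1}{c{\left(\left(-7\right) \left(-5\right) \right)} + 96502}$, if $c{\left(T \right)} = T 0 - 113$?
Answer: $\frac{1}{96389} \approx 1.0375 \cdot 10^{-5}$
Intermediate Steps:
$c{\left(T \right)} = -113$ ($c{\left(T \right)} = 0 - 113 = -113$)
$\frac{1}{c{\left(\left(-7\right) \left(-5\right) \right)} + 96502} = \frac{1}{-113 + 96502} = \frac{1}{96389}$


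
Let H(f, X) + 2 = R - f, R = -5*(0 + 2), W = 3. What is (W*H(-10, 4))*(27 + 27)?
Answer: -324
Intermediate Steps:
R = -10 (R = -5*2 = -10)
H(f, X) = -12 - f (H(f, X) = -2 + (-10 - f) = -12 - f)
(W*H(-10, 4))*(27 + 27) = (3*(-12 - 1*(-10)))*(27 + 27) = (3*(-12 + 10))*54 = (3*(-2))*54 = -6*54 = -324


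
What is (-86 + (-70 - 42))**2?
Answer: 39204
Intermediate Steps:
(-86 + (-70 - 42))**2 = (-86 - 112)**2 = (-198)**2 = 39204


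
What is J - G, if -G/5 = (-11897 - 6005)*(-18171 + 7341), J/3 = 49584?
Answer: 969542052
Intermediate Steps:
J = 148752 (J = 3*49584 = 148752)
G = -969393300 (G = -5*(-11897 - 6005)*(-18171 + 7341) = -(-89510)*(-10830) = -5*193878660 = -969393300)
J - G = 148752 - 1*(-969393300) = 148752 + 969393300 = 969542052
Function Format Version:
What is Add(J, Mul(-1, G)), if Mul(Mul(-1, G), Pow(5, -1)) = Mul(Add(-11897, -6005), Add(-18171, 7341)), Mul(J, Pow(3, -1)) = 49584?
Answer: 969542052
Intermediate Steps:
J = 148752 (J = Mul(3, 49584) = 148752)
G = -969393300 (G = Mul(-5, Mul(Add(-11897, -6005), Add(-18171, 7341))) = Mul(-5, Mul(-17902, -10830)) = Mul(-5, 193878660) = -969393300)
Add(J, Mul(-1, G)) = Add(148752, Mul(-1, -969393300)) = Add(148752, 969393300) = 969542052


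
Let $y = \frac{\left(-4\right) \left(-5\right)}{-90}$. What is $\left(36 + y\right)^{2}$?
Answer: $\frac{103684}{81} \approx 1280.0$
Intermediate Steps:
$y = - \frac{2}{9}$ ($y = 20 \left(- \frac{1}{90}\right) = - \frac{2}{9} \approx -0.22222$)
$\left(36 + y\right)^{2} = \left(36 - \frac{2}{9}\right)^{2} = \left(\frac{322}{9}\right)^{2} = \frac{103684}{81}$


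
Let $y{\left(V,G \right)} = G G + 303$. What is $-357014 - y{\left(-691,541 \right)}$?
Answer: $-649998$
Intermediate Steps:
$y{\left(V,G \right)} = 303 + G^{2}$ ($y{\left(V,G \right)} = G^{2} + 303 = 303 + G^{2}$)
$-357014 - y{\left(-691,541 \right)} = -357014 - \left(303 + 541^{2}\right) = -357014 - \left(303 + 292681\right) = -357014 - 292984 = -649998$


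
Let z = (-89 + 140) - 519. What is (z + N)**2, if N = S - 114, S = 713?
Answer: 17161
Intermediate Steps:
z = -468 (z = 51 - 519 = -468)
N = 599 (N = 713 - 114 = 599)
(z + N)**2 = (-468 + 599)**2 = 131**2 = 17161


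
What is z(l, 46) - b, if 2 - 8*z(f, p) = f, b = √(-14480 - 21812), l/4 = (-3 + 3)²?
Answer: ¼ - 2*I*√9073 ≈ 0.25 - 190.5*I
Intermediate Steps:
l = 0 (l = 4*(-3 + 3)² = 4*0² = 4*0 = 0)
b = 2*I*√9073 (b = √(-36292) = 2*I*√9073 ≈ 190.5*I)
z(f, p) = ¼ - f/8
z(l, 46) - b = (¼ - ⅛*0) - 2*I*√9073 = (¼ + 0) - 2*I*√9073 = ¼ - 2*I*√9073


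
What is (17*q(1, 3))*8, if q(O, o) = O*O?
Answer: 136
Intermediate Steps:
q(O, o) = O²
(17*q(1, 3))*8 = (17*1²)*8 = (17*1)*8 = 17*8 = 136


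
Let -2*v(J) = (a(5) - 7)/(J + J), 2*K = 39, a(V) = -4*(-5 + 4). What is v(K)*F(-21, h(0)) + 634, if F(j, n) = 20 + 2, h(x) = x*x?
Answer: 8253/13 ≈ 634.85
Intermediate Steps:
a(V) = 4 (a(V) = -4*(-1) = 4)
h(x) = x**2
K = 39/2 (K = (1/2)*39 = 39/2 ≈ 19.500)
F(j, n) = 22
v(J) = 3/(4*J) (v(J) = -(4 - 7)/(2*(J + J)) = -(-3)/(2*(2*J)) = -(-3)*1/(2*J)/2 = -(-3)/(4*J) = 3/(4*J))
v(K)*F(-21, h(0)) + 634 = (3/(4*(39/2)))*22 + 634 = ((3/4)*(2/39))*22 + 634 = (1/26)*22 + 634 = 11/13 + 634 = 8253/13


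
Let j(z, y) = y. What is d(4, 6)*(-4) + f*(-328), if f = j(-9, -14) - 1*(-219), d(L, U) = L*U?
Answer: -67336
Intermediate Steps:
f = 205 (f = -14 - 1*(-219) = -14 + 219 = 205)
d(4, 6)*(-4) + f*(-328) = (4*6)*(-4) + 205*(-328) = 24*(-4) - 67240 = -96 - 67240 = -67336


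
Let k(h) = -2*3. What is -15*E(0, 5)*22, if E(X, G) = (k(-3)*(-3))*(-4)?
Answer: 23760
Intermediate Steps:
k(h) = -6
E(X, G) = -72 (E(X, G) = -6*(-3)*(-4) = 18*(-4) = -72)
-15*E(0, 5)*22 = -15*(-72)*22 = 1080*22 = 23760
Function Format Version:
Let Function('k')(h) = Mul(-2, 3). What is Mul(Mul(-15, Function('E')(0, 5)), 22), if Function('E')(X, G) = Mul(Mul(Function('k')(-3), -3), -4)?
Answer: 23760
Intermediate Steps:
Function('k')(h) = -6
Function('E')(X, G) = -72 (Function('E')(X, G) = Mul(Mul(-6, -3), -4) = Mul(18, -4) = -72)
Mul(Mul(-15, Function('E')(0, 5)), 22) = Mul(Mul(-15, -72), 22) = Mul(1080, 22) = 23760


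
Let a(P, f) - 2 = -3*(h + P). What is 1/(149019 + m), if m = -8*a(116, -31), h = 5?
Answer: 1/151907 ≈ 6.5830e-6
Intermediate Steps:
a(P, f) = -13 - 3*P (a(P, f) = 2 - 3*(5 + P) = 2 + (-15 - 3*P) = -13 - 3*P)
m = 2888 (m = -8*(-13 - 3*116) = -8*(-13 - 348) = -8*(-361) = 2888)
1/(149019 + m) = 1/(149019 + 2888) = 1/151907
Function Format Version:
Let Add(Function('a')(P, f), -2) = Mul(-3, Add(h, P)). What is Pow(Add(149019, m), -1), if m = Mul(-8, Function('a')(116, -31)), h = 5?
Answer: Rational(1, 151907) ≈ 6.5830e-6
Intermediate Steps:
Function('a')(P, f) = Add(-13, Mul(-3, P)) (Function('a')(P, f) = Add(2, Mul(-3, Add(5, P))) = Add(2, Add(-15, Mul(-3, P))) = Add(-13, Mul(-3, P)))
m = 2888 (m = Mul(-8, Add(-13, Mul(-3, 116))) = Mul(-8, Add(-13, -348)) = Mul(-8, -361) = 2888)
Pow(Add(149019, m), -1) = Pow(Add(149019, 2888), -1) = Pow(151907, -1) = Rational(1, 151907)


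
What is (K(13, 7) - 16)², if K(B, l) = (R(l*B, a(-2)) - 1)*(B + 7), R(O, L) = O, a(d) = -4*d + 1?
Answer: 3182656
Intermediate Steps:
a(d) = 1 - 4*d
K(B, l) = (-1 + B*l)*(7 + B) (K(B, l) = (l*B - 1)*(B + 7) = (B*l - 1)*(7 + B) = (-1 + B*l)*(7 + B))
(K(13, 7) - 16)² = ((-7 - 1*13 + 7*13² + 7*13*7) - 16)² = ((-7 - 13 + 7*169 + 637) - 16)² = ((-7 - 13 + 1183 + 637) - 16)² = (1800 - 16)² = 1784² = 3182656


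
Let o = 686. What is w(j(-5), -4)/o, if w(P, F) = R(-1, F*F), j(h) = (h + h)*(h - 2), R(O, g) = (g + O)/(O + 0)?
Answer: -15/686 ≈ -0.021866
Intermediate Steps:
R(O, g) = (O + g)/O
j(h) = 2*h*(-2 + h) (j(h) = (2*h)*(-2 + h) = 2*h*(-2 + h))
w(P, F) = 1 - F² (w(P, F) = (-1 + F*F)/(-1) = -(-1 + F²) = 1 - F²)
w(j(-5), -4)/o = (1 - 1*(-4)²)/686 = (1 - 1*16)*(1/686) = (1 - 16)*(1/686) = -15*1/686 = -15/686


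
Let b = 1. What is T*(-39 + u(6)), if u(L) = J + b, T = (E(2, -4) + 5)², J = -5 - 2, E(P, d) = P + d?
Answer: -405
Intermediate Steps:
J = -7
T = 9 (T = ((2 - 4) + 5)² = (-2 + 5)² = 3² = 9)
u(L) = -6 (u(L) = -7 + 1 = -6)
T*(-39 + u(6)) = 9*(-39 - 6) = 9*(-45) = -405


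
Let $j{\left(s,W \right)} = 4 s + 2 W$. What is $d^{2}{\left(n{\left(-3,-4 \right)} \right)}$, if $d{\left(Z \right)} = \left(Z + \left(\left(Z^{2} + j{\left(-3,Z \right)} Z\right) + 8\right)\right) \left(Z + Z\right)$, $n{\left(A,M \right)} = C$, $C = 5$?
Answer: $78400$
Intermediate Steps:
$j{\left(s,W \right)} = 2 W + 4 s$
$n{\left(A,M \right)} = 5$
$d{\left(Z \right)} = 2 Z \left(8 + Z + Z^{2} + Z \left(-12 + 2 Z\right)\right)$ ($d{\left(Z \right)} = \left(Z + \left(\left(Z^{2} + \left(2 Z + 4 \left(-3\right)\right) Z\right) + 8\right)\right) \left(Z + Z\right) = \left(Z + \left(\left(Z^{2} + \left(2 Z - 12\right) Z\right) + 8\right)\right) 2 Z = \left(Z + \left(\left(Z^{2} + \left(-12 + 2 Z\right) Z\right) + 8\right)\right) 2 Z = \left(Z + \left(\left(Z^{2} + Z \left(-12 + 2 Z\right)\right) + 8\right)\right) 2 Z = \left(Z + \left(8 + Z^{2} + Z \left(-12 + 2 Z\right)\right)\right) 2 Z = \left(8 + Z + Z^{2} + Z \left(-12 + 2 Z\right)\right) 2 Z = 2 Z \left(8 + Z + Z^{2} + Z \left(-12 + 2 Z\right)\right)$)
$d^{2}{\left(n{\left(-3,-4 \right)} \right)} = \left(2 \cdot 5 \left(8 - 55 + 3 \cdot 5^{2}\right)\right)^{2} = \left(2 \cdot 5 \left(8 - 55 + 3 \cdot 25\right)\right)^{2} = \left(2 \cdot 5 \left(8 - 55 + 75\right)\right)^{2} = \left(2 \cdot 5 \cdot 28\right)^{2} = 280^{2} = 78400$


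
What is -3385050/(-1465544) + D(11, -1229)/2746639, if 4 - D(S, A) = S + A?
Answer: 4649650620859/2012660153308 ≈ 2.3102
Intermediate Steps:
D(S, A) = 4 - A - S (D(S, A) = 4 - (S + A) = 4 - (A + S) = 4 + (-A - S) = 4 - A - S)
-3385050/(-1465544) + D(11, -1229)/2746639 = -3385050/(-1465544) + (4 - 1*(-1229) - 1*11)/2746639 = -3385050*(-1/1465544) + (4 + 1229 - 11)*(1/2746639) = 1692525/732772 + 1222*(1/2746639) = 1692525/732772 + 1222/2746639 = 4649650620859/2012660153308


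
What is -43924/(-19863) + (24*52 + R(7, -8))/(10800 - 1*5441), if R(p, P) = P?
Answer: 260018836/106445817 ≈ 2.4427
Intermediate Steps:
-43924/(-19863) + (24*52 + R(7, -8))/(10800 - 1*5441) = -43924/(-19863) + (24*52 - 8)/(10800 - 1*5441) = -43924*(-1/19863) + (1248 - 8)/(10800 - 5441) = 43924/19863 + 1240/5359 = 260018836/106445817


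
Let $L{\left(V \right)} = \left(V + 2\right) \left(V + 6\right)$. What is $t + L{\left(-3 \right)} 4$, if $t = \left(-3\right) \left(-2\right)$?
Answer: $-6$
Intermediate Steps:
$t = 6$
$L{\left(V \right)} = \left(2 + V\right) \left(6 + V\right)$
$t + L{\left(-3 \right)} 4 = 6 + \left(12 + \left(-3\right)^{2} + 8 \left(-3\right)\right) 4 = 6 + \left(12 + 9 - 24\right) 4 = 6 - 12 = -6$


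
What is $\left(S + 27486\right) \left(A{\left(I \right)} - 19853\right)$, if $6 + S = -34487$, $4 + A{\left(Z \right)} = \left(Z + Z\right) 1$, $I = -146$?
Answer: $141184043$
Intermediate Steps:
$A{\left(Z \right)} = -4 + 2 Z$ ($A{\left(Z \right)} = -4 + \left(Z + Z\right) 1 = -4 + 2 Z 1 = -4 + 2 Z$)
$S = -34493$ ($S = -6 - 34487 = -34493$)
$\left(S + 27486\right) \left(A{\left(I \right)} - 19853\right) = \left(-34493 + 27486\right) \left(\left(-4 + 2 \left(-146\right)\right) - 19853\right) = - 7007 \left(\left(-4 - 292\right) - 19853\right) = - 7007 \left(-296 - 19853\right) = \left(-7007\right) \left(-20149\right) = 141184043$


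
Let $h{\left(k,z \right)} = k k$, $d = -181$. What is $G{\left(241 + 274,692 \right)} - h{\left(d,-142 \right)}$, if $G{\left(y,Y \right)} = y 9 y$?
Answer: $2354264$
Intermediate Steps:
$G{\left(y,Y \right)} = 9 y^{2}$ ($G{\left(y,Y \right)} = 9 y y = 9 y^{2}$)
$h{\left(k,z \right)} = k^{2}$
$G{\left(241 + 274,692 \right)} - h{\left(d,-142 \right)} = 9 \left(241 + 274\right)^{2} - \left(-181\right)^{2} = 9 \cdot 515^{2} - 32761 = 9 \cdot 265225 - 32761 = 2387025 - 32761 = 2354264$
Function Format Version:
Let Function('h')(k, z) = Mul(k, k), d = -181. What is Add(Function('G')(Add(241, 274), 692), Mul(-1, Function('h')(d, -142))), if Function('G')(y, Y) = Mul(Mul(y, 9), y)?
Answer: 2354264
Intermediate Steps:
Function('G')(y, Y) = Mul(9, Pow(y, 2)) (Function('G')(y, Y) = Mul(Mul(9, y), y) = Mul(9, Pow(y, 2)))
Function('h')(k, z) = Pow(k, 2)
Add(Function('G')(Add(241, 274), 692), Mul(-1, Function('h')(d, -142))) = Add(Mul(9, Pow(Add(241, 274), 2)), Mul(-1, Pow(-181, 2))) = Add(Mul(9, Pow(515, 2)), Mul(-1, 32761)) = Add(Mul(9, 265225), -32761) = Add(2387025, -32761) = 2354264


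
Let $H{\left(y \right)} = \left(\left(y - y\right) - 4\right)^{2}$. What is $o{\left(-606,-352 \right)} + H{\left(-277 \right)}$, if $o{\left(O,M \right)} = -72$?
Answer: $-56$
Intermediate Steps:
$H{\left(y \right)} = 16$ ($H{\left(y \right)} = \left(0 - 4\right)^{2} = \left(-4\right)^{2} = 16$)
$o{\left(-606,-352 \right)} + H{\left(-277 \right)} = -72 + 16 = -56$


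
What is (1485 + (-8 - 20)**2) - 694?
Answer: 1575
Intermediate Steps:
(1485 + (-8 - 20)**2) - 694 = (1485 + (-28)**2) - 694 = (1485 + 784) - 694 = 2269 - 694 = 1575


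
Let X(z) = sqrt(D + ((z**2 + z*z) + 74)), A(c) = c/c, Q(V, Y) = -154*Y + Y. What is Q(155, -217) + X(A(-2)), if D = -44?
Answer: 33201 + 4*sqrt(2) ≈ 33207.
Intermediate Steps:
Q(V, Y) = -153*Y
A(c) = 1
X(z) = sqrt(30 + 2*z**2) (X(z) = sqrt(-44 + ((z**2 + z*z) + 74)) = sqrt(-44 + ((z**2 + z**2) + 74)) = sqrt(-44 + (2*z**2 + 74)) = sqrt(-44 + (74 + 2*z**2)) = sqrt(30 + 2*z**2))
Q(155, -217) + X(A(-2)) = -153*(-217) + sqrt(30 + 2*1**2) = 33201 + sqrt(30 + 2*1) = 33201 + sqrt(30 + 2) = 33201 + sqrt(32) = 33201 + 4*sqrt(2)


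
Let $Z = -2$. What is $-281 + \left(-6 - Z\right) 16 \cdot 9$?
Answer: $-857$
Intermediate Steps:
$-281 + \left(-6 - Z\right) 16 \cdot 9 = -281 + \left(-6 - -2\right) 16 \cdot 9 = -281 + \left(-6 + 2\right) 16 \cdot 9 = -281 + \left(-4\right) 16 \cdot 9 = -281 - 576 = -857$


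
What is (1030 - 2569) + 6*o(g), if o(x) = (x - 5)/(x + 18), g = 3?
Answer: -10777/7 ≈ -1539.6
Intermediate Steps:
o(x) = (-5 + x)/(18 + x)
(1030 - 2569) + 6*o(g) = (1030 - 2569) + 6*((-5 + 3)/(18 + 3)) = -1539 + 6*(-2/21) = -1539 - 4/7 = -10777/7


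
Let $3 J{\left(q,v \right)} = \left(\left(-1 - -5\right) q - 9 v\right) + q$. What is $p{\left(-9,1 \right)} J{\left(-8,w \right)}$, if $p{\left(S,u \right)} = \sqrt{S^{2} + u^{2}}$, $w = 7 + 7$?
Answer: $- \frac{166 \sqrt{82}}{3} \approx -501.06$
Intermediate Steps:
$w = 14$
$J{\left(q,v \right)} = - 3 v + \frac{5 q}{3}$ ($J{\left(q,v \right)} = \frac{\left(\left(-1 - -5\right) q - 9 v\right) + q}{3} = \frac{\left(\left(-1 + 5\right) q - 9 v\right) + q}{3} = \frac{\left(4 q - 9 v\right) + q}{3} = \frac{\left(- 9 v + 4 q\right) + q}{3} = \frac{- 9 v + 5 q}{3} = - 3 v + \frac{5 q}{3}$)
$p{\left(-9,1 \right)} J{\left(-8,w \right)} = \sqrt{\left(-9\right)^{2} + 1^{2}} \left(\left(-3\right) 14 + \frac{5}{3} \left(-8\right)\right) = \sqrt{81 + 1} \left(-42 - \frac{40}{3}\right) = \sqrt{82} \left(- \frac{166}{3}\right) = - \frac{166 \sqrt{82}}{3}$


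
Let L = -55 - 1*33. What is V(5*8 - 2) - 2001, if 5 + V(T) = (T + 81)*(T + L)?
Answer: -7956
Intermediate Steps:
L = -88 (L = -55 - 33 = -88)
V(T) = -5 + (-88 + T)*(81 + T) (V(T) = -5 + (T + 81)*(T - 88) = -5 + (81 + T)*(-88 + T) = -5 + (-88 + T)*(81 + T))
V(5*8 - 2) - 2001 = (-7133 + (5*8 - 2)² - 7*(5*8 - 2)) - 2001 = (-7133 + (40 - 2)² - 7*(40 - 2)) - 2001 = (-7133 + 38² - 7*38) - 2001 = (-7133 + 1444 - 266) - 2001 = -5955 - 2001 = -7956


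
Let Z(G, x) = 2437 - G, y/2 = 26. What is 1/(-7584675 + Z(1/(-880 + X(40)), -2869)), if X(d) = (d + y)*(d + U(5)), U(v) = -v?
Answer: -2340/17742436921 ≈ -1.3189e-7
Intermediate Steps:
y = 52 (y = 2*26 = 52)
X(d) = (-5 + d)*(52 + d) (X(d) = (d + 52)*(d - 1*5) = (52 + d)*(d - 5) = (52 + d)*(-5 + d) = (-5 + d)*(52 + d))
1/(-7584675 + Z(1/(-880 + X(40)), -2869)) = 1/(-7584675 + (2437 - 1/(-880 + (-260 + 40**2 + 47*40)))) = 1/(-7584675 + (2437 - 1/(-880 + (-260 + 1600 + 1880)))) = 1/(-7584675 + (2437 - 1/(-880 + 3220))) = 1/(-7584675 + (2437 - 1/2340)) = 1/(-7584675 + 5702579/2340) = 1/(-17742436921/2340) = -2340/17742436921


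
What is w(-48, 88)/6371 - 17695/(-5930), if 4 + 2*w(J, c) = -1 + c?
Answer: 11298094/3778003 ≈ 2.9905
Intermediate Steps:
w(J, c) = -5/2 + c/2 (w(J, c) = -2 + (-1 + c)/2 = -2 + (-1/2 + c/2) = -5/2 + c/2)
w(-48, 88)/6371 - 17695/(-5930) = (-5/2 + (1/2)*88)/6371 - 17695/(-5930) = (-5/2 + 44)*(1/6371) - 17695*(-1/5930) = (83/2)*(1/6371) + 3539/1186 = 83/12742 + 3539/1186 = 11298094/3778003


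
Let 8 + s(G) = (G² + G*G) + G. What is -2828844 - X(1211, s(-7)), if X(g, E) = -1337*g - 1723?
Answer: -1208014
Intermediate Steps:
s(G) = -8 + G + 2*G² (s(G) = -8 + ((G² + G*G) + G) = -8 + ((G² + G²) + G) = -8 + (2*G² + G) = -8 + (G + 2*G²) = -8 + G + 2*G²)
X(g, E) = -1723 - 1337*g
-2828844 - X(1211, s(-7)) = -2828844 - (-1723 - 1337*1211) = -2828844 - (-1723 - 1619107) = -2828844 - 1*(-1620830) = -2828844 + 1620830 = -1208014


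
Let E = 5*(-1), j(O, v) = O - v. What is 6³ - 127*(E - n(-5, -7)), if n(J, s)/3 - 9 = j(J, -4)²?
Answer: 4661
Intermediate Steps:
n(J, s) = 27 + 3*(4 + J)² (n(J, s) = 27 + 3*(J - 1*(-4))² = 27 + 3*(J + 4)² = 27 + 3*(4 + J)²)
E = -5
6³ - 127*(E - n(-5, -7)) = 6³ - 127*(-5 - (27 + 3*(4 - 5)²)) = 216 - 127*(-5 - (27 + 3*(-1)²)) = 216 - 127*(-5 - (27 + 3*1)) = 216 - 127*(-5 - (27 + 3)) = 216 - 127*(-5 - 1*30) = 216 - 127*(-5 - 30) = 216 - 127*(-35) = 216 + 4445 = 4661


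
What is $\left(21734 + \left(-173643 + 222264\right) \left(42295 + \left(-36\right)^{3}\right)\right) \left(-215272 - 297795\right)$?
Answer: $108777616278949$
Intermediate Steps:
$\left(21734 + \left(-173643 + 222264\right) \left(42295 + \left(-36\right)^{3}\right)\right) \left(-215272 - 297795\right) = \left(21734 + 48621 \left(42295 - 46656\right)\right) \left(-513067\right) = \left(21734 + 48621 \left(-4361\right)\right) \left(-513067\right) = \left(21734 - 212036181\right) \left(-513067\right) = \left(-212014447\right) \left(-513067\right) = 108777616278949$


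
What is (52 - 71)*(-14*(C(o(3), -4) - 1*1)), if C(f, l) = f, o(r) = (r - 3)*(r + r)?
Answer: -266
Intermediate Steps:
o(r) = 2*r*(-3 + r) (o(r) = (-3 + r)*(2*r) = 2*r*(-3 + r))
(52 - 71)*(-14*(C(o(3), -4) - 1*1)) = (52 - 71)*(-14*(2*3*(-3 + 3) - 1*1)) = -(-266)*(2*3*0 - 1) = -(-266)*(0 - 1) = -(-266)*(-1) = -19*14 = -266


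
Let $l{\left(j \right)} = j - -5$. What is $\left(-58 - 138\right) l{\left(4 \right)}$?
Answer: $-1764$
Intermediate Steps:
$l{\left(j \right)} = 5 + j$ ($l{\left(j \right)} = j + 5 = 5 + j$)
$\left(-58 - 138\right) l{\left(4 \right)} = \left(-58 - 138\right) \left(5 + 4\right) = \left(-196\right) 9 = -1764$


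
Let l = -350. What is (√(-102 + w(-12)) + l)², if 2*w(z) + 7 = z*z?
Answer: (700 - I*√134)²/4 ≈ 1.2247e+5 - 4051.5*I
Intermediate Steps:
w(z) = -7/2 + z²/2 (w(z) = -7/2 + (z*z)/2 = -7/2 + z²/2)
(√(-102 + w(-12)) + l)² = (√(-102 + (-7/2 + (½)*(-12)²)) - 350)² = (√(-102 + (-7/2 + (½)*144)) - 350)² = (√(-102 + (-7/2 + 72)) - 350)² = (√(-102 + 137/2) - 350)² = (√(-67/2) - 350)² = (I*√134/2 - 350)² = (-350 + I*√134/2)²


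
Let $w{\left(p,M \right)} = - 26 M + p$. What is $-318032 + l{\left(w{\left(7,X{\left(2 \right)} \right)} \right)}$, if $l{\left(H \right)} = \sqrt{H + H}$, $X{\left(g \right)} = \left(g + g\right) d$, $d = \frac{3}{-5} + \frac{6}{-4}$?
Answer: $-318032 + \frac{7 \sqrt{230}}{5} \approx -3.1801 \cdot 10^{5}$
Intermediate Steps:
$d = - \frac{21}{10}$ ($d = 3 \left(- \frac{1}{5}\right) + 6 \left(- \frac{1}{4}\right) = - \frac{3}{5} - \frac{3}{2} = - \frac{21}{10} \approx -2.1$)
$X{\left(g \right)} = - \frac{21 g}{5}$ ($X{\left(g \right)} = \left(g + g\right) \left(- \frac{21}{10}\right) = 2 g \left(- \frac{21}{10}\right) = - \frac{21 g}{5}$)
$w{\left(p,M \right)} = p - 26 M$
$l{\left(H \right)} = \sqrt{2} \sqrt{H}$ ($l{\left(H \right)} = \sqrt{2 H} = \sqrt{2} \sqrt{H}$)
$-318032 + l{\left(w{\left(7,X{\left(2 \right)} \right)} \right)} = -318032 + \sqrt{2} \sqrt{7 - 26 \left(\left(- \frac{21}{5}\right) 2\right)} = -318032 + \sqrt{2} \sqrt{7 - - \frac{1092}{5}} = -318032 + \sqrt{2} \sqrt{7 + \frac{1092}{5}} = -318032 + \sqrt{2} \sqrt{\frac{1127}{5}} = -318032 + \sqrt{2} \frac{7 \sqrt{115}}{5} = -318032 + \frac{7 \sqrt{230}}{5}$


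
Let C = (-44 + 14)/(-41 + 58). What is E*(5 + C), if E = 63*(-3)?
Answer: -10395/17 ≈ -611.47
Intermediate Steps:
C = -30/17 ≈ -1.7647
E = -189
E*(5 + C) = -189*(5 - 30/17) = -189*55/17 = -10395/17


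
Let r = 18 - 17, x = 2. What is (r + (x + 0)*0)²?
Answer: 1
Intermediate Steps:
r = 1
(r + (x + 0)*0)² = (1 + (2 + 0)*0)² = (1 + 2*0)² = (1 + 0)² = 1² = 1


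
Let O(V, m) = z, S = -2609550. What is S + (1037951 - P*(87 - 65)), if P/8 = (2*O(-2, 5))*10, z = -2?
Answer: -1564559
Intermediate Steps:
O(V, m) = -2
P = -320 (P = 8*((2*(-2))*10) = 8*(-4*10) = 8*(-40) = -320)
S + (1037951 - P*(87 - 65)) = -2609550 + (1037951 - (-320)*(87 - 65)) = -2609550 + (1037951 - (-320)*22) = -2609550 + (1037951 - 1*(-7040)) = -2609550 + (1037951 + 7040) = -2609550 + 1044991 = -1564559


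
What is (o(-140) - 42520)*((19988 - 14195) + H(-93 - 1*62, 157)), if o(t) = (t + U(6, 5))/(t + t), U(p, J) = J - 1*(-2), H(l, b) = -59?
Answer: -4876139127/20 ≈ -2.4381e+8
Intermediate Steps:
U(p, J) = 2 + J (U(p, J) = J + 2 = 2 + J)
o(t) = (7 + t)/(2*t) (o(t) = (t + (2 + 5))/(t + t) = (t + 7)/((2*t)) = (7 + t)*(1/(2*t)) = (7 + t)/(2*t))
(o(-140) - 42520)*((19988 - 14195) + H(-93 - 1*62, 157)) = ((1/2)*(7 - 140)/(-140) - 42520)*((19988 - 14195) - 59) = ((1/2)*(-1/140)*(-133) - 42520)*(5793 - 59) = (19/40 - 42520)*5734 = -1700781/40*5734 = -4876139127/20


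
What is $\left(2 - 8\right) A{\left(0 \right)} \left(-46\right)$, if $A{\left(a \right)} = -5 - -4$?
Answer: $-276$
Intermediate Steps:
$A{\left(a \right)} = -1$ ($A{\left(a \right)} = -5 + 4 = -1$)
$\left(2 - 8\right) A{\left(0 \right)} \left(-46\right) = \left(2 - 8\right) \left(-1\right) \left(-46\right) = \left(-6\right) \left(-1\right) \left(-46\right) = 6 \left(-46\right) = -276$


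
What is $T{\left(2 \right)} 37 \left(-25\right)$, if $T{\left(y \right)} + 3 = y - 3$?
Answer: $3700$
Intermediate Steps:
$T{\left(y \right)} = -6 + y$ ($T{\left(y \right)} = -3 + \left(y - 3\right) = -3 + \left(-3 + y\right) = -6 + y$)
$T{\left(2 \right)} 37 \left(-25\right) = \left(-6 + 2\right) 37 \left(-25\right) = \left(-4\right) 37 \left(-25\right) = \left(-148\right) \left(-25\right) = 3700$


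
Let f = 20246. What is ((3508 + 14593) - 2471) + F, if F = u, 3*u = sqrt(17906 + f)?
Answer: 15630 + 2*sqrt(9538)/3 ≈ 15695.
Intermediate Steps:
u = 2*sqrt(9538)/3 (u = sqrt(17906 + 20246)/3 = sqrt(38152)/3 = (2*sqrt(9538))/3 = 2*sqrt(9538)/3 ≈ 65.108)
F = 2*sqrt(9538)/3 ≈ 65.108
((3508 + 14593) - 2471) + F = ((3508 + 14593) - 2471) + 2*sqrt(9538)/3 = (18101 - 2471) + 2*sqrt(9538)/3 = 15630 + 2*sqrt(9538)/3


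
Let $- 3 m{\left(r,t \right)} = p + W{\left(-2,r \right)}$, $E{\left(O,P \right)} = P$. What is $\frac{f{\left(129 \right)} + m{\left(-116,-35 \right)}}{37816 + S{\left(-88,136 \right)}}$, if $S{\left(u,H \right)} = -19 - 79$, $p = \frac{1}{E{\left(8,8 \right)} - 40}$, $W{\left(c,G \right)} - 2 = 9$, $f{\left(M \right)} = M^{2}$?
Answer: $\frac{532395}{1206976} \approx 0.4411$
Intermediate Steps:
$W{\left(c,G \right)} = 11$ ($W{\left(c,G \right)} = 2 + 9 = 11$)
$p = - \frac{1}{32}$ ($p = \frac{1}{8 - 40} = \frac{1}{-32} = - \frac{1}{32} \approx -0.03125$)
$S{\left(u,H \right)} = -98$
$m{\left(r,t \right)} = - \frac{117}{32}$ ($m{\left(r,t \right)} = - \frac{- \frac{1}{32} + 11}{3} = \left(- \frac{1}{3}\right) \frac{351}{32} = - \frac{117}{32}$)
$\frac{f{\left(129 \right)} + m{\left(-116,-35 \right)}}{37816 + S{\left(-88,136 \right)}} = \frac{129^{2} - \frac{117}{32}}{37816 - 98} = \frac{16641 - \frac{117}{32}}{37718} = \frac{532395}{32} \cdot \frac{1}{37718} = \frac{532395}{1206976}$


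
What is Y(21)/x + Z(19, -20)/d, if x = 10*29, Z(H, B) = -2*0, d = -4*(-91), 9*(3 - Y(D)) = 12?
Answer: 1/174 ≈ 0.0057471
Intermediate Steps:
Y(D) = 5/3 (Y(D) = 3 - ⅑*12 = 3 - 4/3 = 5/3)
d = 364
Z(H, B) = 0
x = 290
Y(21)/x + Z(19, -20)/d = (5/3)/290 + 0/364 = (5/3)*(1/290) + 0*(1/364) = 1/174 + 0 = 1/174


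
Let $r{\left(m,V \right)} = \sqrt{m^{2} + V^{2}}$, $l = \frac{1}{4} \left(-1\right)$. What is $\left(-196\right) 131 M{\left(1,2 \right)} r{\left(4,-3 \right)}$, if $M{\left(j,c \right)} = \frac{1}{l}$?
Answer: $513520$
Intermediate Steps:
$l = - \frac{1}{4}$ ($l = \frac{1}{4} \left(-1\right) = - \frac{1}{4} \approx -0.25$)
$M{\left(j,c \right)} = -4$ ($M{\left(j,c \right)} = \frac{1}{- \frac{1}{4}} = -4$)
$r{\left(m,V \right)} = \sqrt{V^{2} + m^{2}}$
$\left(-196\right) 131 M{\left(1,2 \right)} r{\left(4,-3 \right)} = \left(-196\right) 131 \left(- 4 \sqrt{\left(-3\right)^{2} + 4^{2}}\right) = - 25676 \left(- 4 \sqrt{9 + 16}\right) = - 25676 \left(- 4 \sqrt{25}\right) = - 25676 \left(\left(-4\right) 5\right) = \left(-25676\right) \left(-20\right) = 513520$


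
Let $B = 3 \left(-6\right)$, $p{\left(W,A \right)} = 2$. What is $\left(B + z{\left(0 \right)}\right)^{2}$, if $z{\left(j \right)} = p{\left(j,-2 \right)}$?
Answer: $256$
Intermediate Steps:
$z{\left(j \right)} = 2$
$B = -18$
$\left(B + z{\left(0 \right)}\right)^{2} = \left(-18 + 2\right)^{2} = \left(-16\right)^{2} = 256$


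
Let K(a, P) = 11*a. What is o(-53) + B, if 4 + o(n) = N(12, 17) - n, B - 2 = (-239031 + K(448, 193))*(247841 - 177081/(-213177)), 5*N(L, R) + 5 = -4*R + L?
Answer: -20614399249247244/355295 ≈ -5.8021e+10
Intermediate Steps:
N(L, R) = -1 - 4*R/5 + L/5 (N(L, R) = -1 + (-4*R + L)/5 = -1 + (L - 4*R)/5 = -1 + (-4*R/5 + L/5) = -1 - 4*R/5 + L/5)
B = -4122879852464420/71059 (B = 2 + (-239031 + 11*448)*(247841 - 177081/(-213177)) = 2 + (-239031 + 4928)*(247841 - 177081*(-1/213177)) = 2 - 234103*(247841 + 59027/71059) = 2 - 234103*17611392646/71059 = 2 - 4122879852606538/71059 = -4122879852464420/71059 ≈ -5.8021e+10)
o(n) = -81/5 - n (o(n) = -4 + ((-1 - ⅘*17 + (⅕)*12) - n) = -4 + ((-1 - 68/5 + 12/5) - n) = -4 + (-61/5 - n) = -81/5 - n)
o(-53) + B = (-81/5 - 1*(-53)) - 4122879852464420/71059 = (-81/5 + 53) - 4122879852464420/71059 = 184/5 - 4122879852464420/71059 = -20614399249247244/355295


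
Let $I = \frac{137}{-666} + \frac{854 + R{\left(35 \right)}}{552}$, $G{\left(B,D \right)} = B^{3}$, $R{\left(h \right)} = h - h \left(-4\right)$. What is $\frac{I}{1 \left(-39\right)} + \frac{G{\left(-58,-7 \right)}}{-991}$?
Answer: $\frac{466140495631}{2368101528} \approx 196.84$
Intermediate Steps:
$R{\left(h \right)} = 5 h$ ($R{\left(h \right)} = h - - 4 h = h + 4 h = 5 h$)
$I = \frac{101615}{61272}$ ($I = \frac{137}{-666} + \frac{854 + 5 \cdot 35}{552} = 137 \left(- \frac{1}{666}\right) + \left(854 + 175\right) \frac{1}{552} = - \frac{137}{666} + 1029 \cdot \frac{1}{552} = - \frac{137}{666} + \frac{343}{184} = \frac{101615}{61272} \approx 1.6584$)
$\frac{I}{1 \left(-39\right)} + \frac{G{\left(-58,-7 \right)}}{-991} = \frac{101615}{61272 \cdot 1 \left(-39\right)} + \frac{\left(-58\right)^{3}}{-991} = \frac{101615}{61272 \left(-39\right)} - - \frac{195112}{991} = \frac{101615}{61272} \left(- \frac{1}{39}\right) + \frac{195112}{991} = - \frac{101615}{2389608} + \frac{195112}{991} = \frac{466140495631}{2368101528}$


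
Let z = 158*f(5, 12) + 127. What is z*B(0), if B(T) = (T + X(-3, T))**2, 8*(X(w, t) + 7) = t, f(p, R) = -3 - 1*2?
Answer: -32487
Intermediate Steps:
f(p, R) = -5 (f(p, R) = -3 - 2 = -5)
X(w, t) = -7 + t/8
B(T) = (-7 + 9*T/8)**2 (B(T) = (T + (-7 + T/8))**2 = (-7 + 9*T/8)**2)
z = -663 (z = 158*(-5) + 127 = -790 + 127 = -663)
z*B(0) = -663*(-56 + 9*0)**2/64 = -663*(-56 + 0)**2/64 = -663*(-56)**2/64 = -663*3136/64 = -663*49 = -32487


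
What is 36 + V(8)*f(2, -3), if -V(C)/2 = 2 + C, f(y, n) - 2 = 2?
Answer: -44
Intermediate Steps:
f(y, n) = 4 (f(y, n) = 2 + 2 = 4)
V(C) = -4 - 2*C (V(C) = -2*(2 + C) = -4 - 2*C)
36 + V(8)*f(2, -3) = 36 + (-4 - 2*8)*4 = 36 + (-4 - 16)*4 = 36 - 20*4 = 36 - 80 = -44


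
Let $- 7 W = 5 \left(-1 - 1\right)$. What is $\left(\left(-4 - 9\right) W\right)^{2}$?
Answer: $\frac{16900}{49} \approx 344.9$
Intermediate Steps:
$W = \frac{10}{7}$ ($W = - \frac{5 \left(-1 - 1\right)}{7} = - \frac{5 \left(-2\right)}{7} = \left(- \frac{1}{7}\right) \left(-10\right) = \frac{10}{7} \approx 1.4286$)
$\left(\left(-4 - 9\right) W\right)^{2} = \left(\left(-4 - 9\right) \frac{10}{7}\right)^{2} = \left(\left(-13\right) \frac{10}{7}\right)^{2} = \left(- \frac{130}{7}\right)^{2} = \frac{16900}{49}$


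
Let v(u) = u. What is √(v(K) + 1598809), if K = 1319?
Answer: 24*√2778 ≈ 1265.0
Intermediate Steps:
√(v(K) + 1598809) = √(1319 + 1598809) = √1600128 = 24*√2778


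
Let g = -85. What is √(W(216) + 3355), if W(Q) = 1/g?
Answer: 3*√2693310/85 ≈ 57.922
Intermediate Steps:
W(Q) = -1/85 (W(Q) = 1/(-85) = -1/85)
√(W(216) + 3355) = √(-1/85 + 3355) = √(285174/85) = 3*√2693310/85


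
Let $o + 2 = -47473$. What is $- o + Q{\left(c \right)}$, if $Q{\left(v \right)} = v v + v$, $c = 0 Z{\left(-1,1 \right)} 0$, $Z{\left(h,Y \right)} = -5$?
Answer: $47475$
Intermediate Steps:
$o = -47475$ ($o = -2 - 47473 = -47475$)
$c = 0$ ($c = 0 \left(-5\right) 0 = 0 \cdot 0 = 0$)
$Q{\left(v \right)} = v + v^{2}$ ($Q{\left(v \right)} = v^{2} + v = v + v^{2}$)
$- o + Q{\left(c \right)} = \left(-1\right) \left(-47475\right) + 0 \left(1 + 0\right) = 47475 + 0 \cdot 1 = 47475 + 0 = 47475$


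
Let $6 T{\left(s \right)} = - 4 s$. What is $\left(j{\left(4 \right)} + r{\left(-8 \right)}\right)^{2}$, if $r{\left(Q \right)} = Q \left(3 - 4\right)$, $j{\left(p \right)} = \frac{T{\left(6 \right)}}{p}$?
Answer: $49$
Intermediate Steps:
$T{\left(s \right)} = - \frac{2 s}{3}$ ($T{\left(s \right)} = \frac{\left(-4\right) s}{6} = - \frac{2 s}{3}$)
$j{\left(p \right)} = - \frac{4}{p}$ ($j{\left(p \right)} = \frac{\left(- \frac{2}{3}\right) 6}{p} = - \frac{4}{p}$)
$r{\left(Q \right)} = - Q$ ($r{\left(Q \right)} = Q \left(-1\right) = - Q$)
$\left(j{\left(4 \right)} + r{\left(-8 \right)}\right)^{2} = \left(- \frac{4}{4} - -8\right)^{2} = \left(\left(-4\right) \frac{1}{4} + 8\right)^{2} = \left(-1 + 8\right)^{2} = 7^{2} = 49$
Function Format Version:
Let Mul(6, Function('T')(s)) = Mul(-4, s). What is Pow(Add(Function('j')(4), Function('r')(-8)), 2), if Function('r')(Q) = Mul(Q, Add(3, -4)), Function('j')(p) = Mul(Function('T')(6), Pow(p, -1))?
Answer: 49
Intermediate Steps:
Function('T')(s) = Mul(Rational(-2, 3), s) (Function('T')(s) = Mul(Rational(1, 6), Mul(-4, s)) = Mul(Rational(-2, 3), s))
Function('j')(p) = Mul(-4, Pow(p, -1)) (Function('j')(p) = Mul(Mul(Rational(-2, 3), 6), Pow(p, -1)) = Mul(-4, Pow(p, -1)))
Function('r')(Q) = Mul(-1, Q) (Function('r')(Q) = Mul(Q, -1) = Mul(-1, Q))
Pow(Add(Function('j')(4), Function('r')(-8)), 2) = Pow(Add(Mul(-4, Pow(4, -1)), Mul(-1, -8)), 2) = Pow(Add(Mul(-4, Rational(1, 4)), 8), 2) = Pow(Add(-1, 8), 2) = Pow(7, 2) = 49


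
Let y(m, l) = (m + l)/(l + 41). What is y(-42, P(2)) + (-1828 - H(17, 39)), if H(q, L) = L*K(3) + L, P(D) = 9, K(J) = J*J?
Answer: -110933/50 ≈ -2218.7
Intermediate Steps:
K(J) = J**2
H(q, L) = 10*L (H(q, L) = L*3**2 + L = L*9 + L = 9*L + L = 10*L)
y(m, l) = (l + m)/(41 + l)
y(-42, P(2)) + (-1828 - H(17, 39)) = (9 - 42)/(41 + 9) + (-1828 - 10*39) = -33/50 + (-1828 - 1*390) = (1/50)*(-33) + (-1828 - 390) = -33/50 - 2218 = -110933/50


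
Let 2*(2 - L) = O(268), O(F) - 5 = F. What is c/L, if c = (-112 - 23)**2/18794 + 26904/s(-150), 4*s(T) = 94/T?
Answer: 151689276225/118806271 ≈ 1276.8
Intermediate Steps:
O(F) = 5 + F
s(T) = 47/(2*T) (s(T) = (94/T)/4 = 47/(2*T))
L = -269/2 (L = 2 - (5 + 268)/2 = 2 - 1/2*273 = 2 - 273/2 = -269/2 ≈ -134.50)
c = -151689276225/883318 (c = (-112 - 23)**2/18794 + 26904/(((47/2)/(-150))) = (-135)**2*(1/18794) + 26904/(((47/2)*(-1/150))) = 18225*(1/18794) + 26904/(-47/300) = 18225/18794 + 26904*(-300/47) = 18225/18794 - 8071200/47 = -151689276225/883318 ≈ -1.7173e+5)
c/L = -151689276225/(883318*(-269/2)) = -151689276225/883318*(-2/269) = 151689276225/118806271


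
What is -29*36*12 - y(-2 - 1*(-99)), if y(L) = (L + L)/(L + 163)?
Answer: -1628737/130 ≈ -12529.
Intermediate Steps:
y(L) = 2*L/(163 + L) (y(L) = (2*L)/(163 + L) = 2*L/(163 + L))
-29*36*12 - y(-2 - 1*(-99)) = -29*36*12 - 2*(-2 - 1*(-99))/(163 + (-2 - 1*(-99))) = -1044*12 - 2*(-2 + 99)/(163 + (-2 + 99)) = -12528 - 2*97/(163 + 97) = -12528 - 2*97/260 = -12528 - 1*97/130 = -12528 - 97/130 = -1628737/130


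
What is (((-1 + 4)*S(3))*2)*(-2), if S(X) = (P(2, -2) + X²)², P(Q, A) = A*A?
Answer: -2028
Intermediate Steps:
P(Q, A) = A²
S(X) = (4 + X²)² (S(X) = ((-2)² + X²)² = (4 + X²)²)
(((-1 + 4)*S(3))*2)*(-2) = (((-1 + 4)*(4 + 3²)²)*2)*(-2) = ((3*(4 + 9)²)*2)*(-2) = ((3*13²)*2)*(-2) = ((3*169)*2)*(-2) = (507*2)*(-2) = 1014*(-2) = -2028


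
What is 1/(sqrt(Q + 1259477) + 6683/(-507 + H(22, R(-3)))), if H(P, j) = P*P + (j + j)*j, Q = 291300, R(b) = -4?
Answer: -60147/80950448 + 81*sqrt(1550777)/80950448 ≈ 0.00050305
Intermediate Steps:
H(P, j) = P**2 + 2*j**2 (H(P, j) = P**2 + (2*j)*j = P**2 + 2*j**2)
1/(sqrt(Q + 1259477) + 6683/(-507 + H(22, R(-3)))) = 1/(sqrt(291300 + 1259477) + 6683/(-507 + (22**2 + 2*(-4)**2))) = 1/(sqrt(1550777) + 6683/(-507 + (484 + 2*16))) = 1/(sqrt(1550777) + 6683/(-507 + (484 + 32))) = 1/(sqrt(1550777) + 6683/(-507 + 516)) = 1/(sqrt(1550777) + 6683/9) = 1/(6683/9 + sqrt(1550777))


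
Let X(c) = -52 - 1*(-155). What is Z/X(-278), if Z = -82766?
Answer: -82766/103 ≈ -803.55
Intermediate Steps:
X(c) = 103 (X(c) = -52 + 155 = 103)
Z/X(-278) = -82766/103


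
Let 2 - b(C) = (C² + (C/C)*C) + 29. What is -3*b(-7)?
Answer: 207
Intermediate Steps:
b(C) = -27 - C - C² (b(C) = 2 - ((C² + (C/C)*C) + 29) = 2 - ((C² + 1*C) + 29) = 2 - ((C² + C) + 29) = 2 - ((C + C²) + 29) = 2 - (29 + C + C²) = 2 + (-29 - C - C²) = -27 - C - C²)
-3*b(-7) = -3*(-27 - 1*(-7) - 1*(-7)²) = -3*(-27 + 7 - 1*49) = -3*(-27 + 7 - 49) = -3*(-69) = 207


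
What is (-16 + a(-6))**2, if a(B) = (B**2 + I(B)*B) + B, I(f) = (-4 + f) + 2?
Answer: 3844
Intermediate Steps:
I(f) = -2 + f
a(B) = B + B**2 + B*(-2 + B) (a(B) = (B**2 + (-2 + B)*B) + B = (B**2 + B*(-2 + B)) + B = B + B**2 + B*(-2 + B))
(-16 + a(-6))**2 = (-16 - 6*(-1 + 2*(-6)))**2 = (-16 - 6*(-1 - 12))**2 = (-16 - 6*(-13))**2 = (-16 + 78)**2 = 62**2 = 3844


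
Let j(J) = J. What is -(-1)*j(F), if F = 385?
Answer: 385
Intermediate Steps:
-(-1)*j(F) = -(-1)*385 = -1*(-385) = 385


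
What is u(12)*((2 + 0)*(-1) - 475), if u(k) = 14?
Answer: -6678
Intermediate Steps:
u(12)*((2 + 0)*(-1) - 475) = 14*((2 + 0)*(-1) - 475) = 14*(2*(-1) - 475) = 14*(-2 - 475) = 14*(-477) = -6678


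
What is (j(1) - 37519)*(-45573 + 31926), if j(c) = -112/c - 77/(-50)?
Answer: 25676462031/50 ≈ 5.1353e+8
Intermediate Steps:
j(c) = 77/50 - 112/c (j(c) = -112/c - 77*(-1/50) = -112/c + 77/50 = 77/50 - 112/c)
(j(1) - 37519)*(-45573 + 31926) = ((77/50 - 112/1) - 37519)*(-45573 + 31926) = ((77/50 - 112*1) - 37519)*(-13647) = ((77/50 - 112) - 37519)*(-13647) = (-5523/50 - 37519)*(-13647) = -1881473/50*(-13647) = 25676462031/50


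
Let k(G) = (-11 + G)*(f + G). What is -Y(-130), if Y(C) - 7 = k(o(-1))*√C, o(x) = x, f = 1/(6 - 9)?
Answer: -7 - 16*I*√130 ≈ -7.0 - 182.43*I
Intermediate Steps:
f = -⅓ (f = 1/(-3) = -⅓ ≈ -0.33333)
k(G) = (-11 + G)*(-⅓ + G)
Y(C) = 7 + 16*√C (Y(C) = 7 + (11/3 + (-1)² - 34/3*(-1))*√C = 7 + (11/3 + 1 + 34/3)*√C = 7 + 16*√C)
-Y(-130) = -(7 + 16*√(-130)) = -(7 + 16*(I*√130)) = -(7 + 16*I*√130) = -7 - 16*I*√130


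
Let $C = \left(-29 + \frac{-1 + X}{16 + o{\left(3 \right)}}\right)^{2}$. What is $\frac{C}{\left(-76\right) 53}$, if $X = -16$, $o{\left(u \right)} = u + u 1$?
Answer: $- \frac{429025}{1949552} \approx -0.22006$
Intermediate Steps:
$o{\left(u \right)} = 2 u$ ($o{\left(u \right)} = u + u = 2 u$)
$C = \frac{429025}{484}$ ($C = \left(-29 + \frac{-1 - 16}{16 + 2 \cdot 3}\right)^{2} = \left(-29 - \frac{17}{16 + 6}\right)^{2} = \left(-29 - \frac{17}{22}\right)^{2} = \left(- \frac{655}{22}\right)^{2} = \frac{429025}{484} \approx 886.42$)
$\frac{C}{\left(-76\right) 53} = \frac{429025}{484 \left(\left(-76\right) 53\right)} = \frac{429025}{484 \left(-4028\right)} = \frac{429025}{484} \left(- \frac{1}{4028}\right) = - \frac{429025}{1949552}$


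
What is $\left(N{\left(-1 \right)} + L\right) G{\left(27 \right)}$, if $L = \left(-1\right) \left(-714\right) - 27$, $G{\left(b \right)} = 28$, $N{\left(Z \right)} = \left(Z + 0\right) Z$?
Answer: $19264$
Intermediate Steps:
$N{\left(Z \right)} = Z^{2}$ ($N{\left(Z \right)} = Z Z = Z^{2}$)
$L = 687$ ($L = 714 - 27 = 687$)
$\left(N{\left(-1 \right)} + L\right) G{\left(27 \right)} = \left(\left(-1\right)^{2} + 687\right) 28 = \left(1 + 687\right) 28 = 688 \cdot 28 = 19264$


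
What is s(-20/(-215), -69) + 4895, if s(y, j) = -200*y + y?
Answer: 209689/43 ≈ 4876.5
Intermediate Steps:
s(y, j) = -199*y
s(-20/(-215), -69) + 4895 = -(-3980)/(-215) + 4895 = -(-3980)*(-1)/215 + 4895 = -199*4/43 + 4895 = -796/43 + 4895 = 209689/43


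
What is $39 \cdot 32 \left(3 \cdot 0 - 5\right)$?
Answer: $-6240$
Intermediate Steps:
$39 \cdot 32 \left(3 \cdot 0 - 5\right) = 1248 \left(0 - 5\right) = 1248 \left(-5\right) = -6240$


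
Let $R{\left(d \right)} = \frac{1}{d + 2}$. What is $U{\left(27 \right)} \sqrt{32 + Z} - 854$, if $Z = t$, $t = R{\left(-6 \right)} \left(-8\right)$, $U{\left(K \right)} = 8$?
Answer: $-854 + 8 \sqrt{34} \approx -807.35$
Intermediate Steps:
$R{\left(d \right)} = \frac{1}{2 + d}$
$t = 2$ ($t = \frac{1}{2 - 6} \left(-8\right) = \frac{1}{-4} \left(-8\right) = \left(- \frac{1}{4}\right) \left(-8\right) = 2$)
$Z = 2$
$U{\left(27 \right)} \sqrt{32 + Z} - 854 = 8 \sqrt{32 + 2} - 854 = 8 \sqrt{34} - 854 = -854 + 8 \sqrt{34}$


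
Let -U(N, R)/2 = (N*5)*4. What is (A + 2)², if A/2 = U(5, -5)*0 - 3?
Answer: 16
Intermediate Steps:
U(N, R) = -40*N (U(N, R) = -2*N*5*4 = -2*5*N*4 = -40*N)
A = -6 (A = 2*(-40*5*0 - 3) = 2*(-200*0 - 3) = 2*(0 - 3) = 2*(-3) = -6)
(A + 2)² = (-6 + 2)² = (-4)² = 16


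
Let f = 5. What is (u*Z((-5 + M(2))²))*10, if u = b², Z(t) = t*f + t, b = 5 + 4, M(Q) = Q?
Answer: 43740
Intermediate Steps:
b = 9
Z(t) = 6*t (Z(t) = t*5 + t = 5*t + t = 6*t)
u = 81 (u = 9² = 81)
(u*Z((-5 + M(2))²))*10 = (81*(6*(-5 + 2)²))*10 = (81*(6*(-3)²))*10 = (81*(6*9))*10 = (81*54)*10 = 4374*10 = 43740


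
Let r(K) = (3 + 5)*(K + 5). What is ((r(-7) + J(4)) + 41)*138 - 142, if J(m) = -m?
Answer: 2756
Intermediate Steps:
r(K) = 40 + 8*K (r(K) = 8*(5 + K) = 40 + 8*K)
((r(-7) + J(4)) + 41)*138 - 142 = (((40 + 8*(-7)) - 1*4) + 41)*138 - 142 = (((40 - 56) - 4) + 41)*138 - 142 = ((-16 - 4) + 41)*138 - 142 = (-20 + 41)*138 - 142 = 21*138 - 142 = 2898 - 142 = 2756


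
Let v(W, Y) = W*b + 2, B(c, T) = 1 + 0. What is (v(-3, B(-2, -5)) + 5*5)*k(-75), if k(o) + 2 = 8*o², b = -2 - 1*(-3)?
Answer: 1079952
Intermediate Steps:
b = 1 (b = -2 + 3 = 1)
B(c, T) = 1
k(o) = -2 + 8*o²
v(W, Y) = 2 + W (v(W, Y) = W*1 + 2 = W + 2 = 2 + W)
(v(-3, B(-2, -5)) + 5*5)*k(-75) = ((2 - 3) + 5*5)*(-2 + 8*(-75)²) = (-1 + 25)*(-2 + 8*5625) = 24*(-2 + 45000) = 24*44998 = 1079952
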